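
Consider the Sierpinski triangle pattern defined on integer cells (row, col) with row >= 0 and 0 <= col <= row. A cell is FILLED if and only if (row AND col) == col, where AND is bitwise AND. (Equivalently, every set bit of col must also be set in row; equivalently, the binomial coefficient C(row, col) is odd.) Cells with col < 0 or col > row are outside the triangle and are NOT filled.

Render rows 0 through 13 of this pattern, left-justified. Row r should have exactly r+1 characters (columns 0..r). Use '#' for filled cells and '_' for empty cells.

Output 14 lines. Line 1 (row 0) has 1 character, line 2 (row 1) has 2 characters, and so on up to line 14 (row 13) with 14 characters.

r0=0: #
r1=1: ##
r2=10: #_#
r3=11: ####
r4=100: #___#
r5=101: ##__##
r6=110: #_#_#_#
r7=111: ########
r8=1000: #_______#
r9=1001: ##______##
r10=1010: #_#_____#_#
r11=1011: ####____####
r12=1100: #___#___#___#
r13=1101: ##__##__##__##

Answer: #
##
#_#
####
#___#
##__##
#_#_#_#
########
#_______#
##______##
#_#_____#_#
####____####
#___#___#___#
##__##__##__##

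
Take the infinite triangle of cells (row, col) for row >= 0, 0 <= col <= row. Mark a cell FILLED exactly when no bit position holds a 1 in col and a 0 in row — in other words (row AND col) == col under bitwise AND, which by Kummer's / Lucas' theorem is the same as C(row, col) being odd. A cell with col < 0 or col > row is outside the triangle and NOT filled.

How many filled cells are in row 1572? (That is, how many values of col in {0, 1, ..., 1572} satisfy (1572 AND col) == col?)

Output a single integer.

1572 in binary = 11000100100
popcount(1572) = number of 1-bits in 11000100100 = 4
A col c satisfies (1572 AND c) == c iff every set bit of c is also set in 1572; each of the 4 set bits of 1572 can independently be on or off in c.
count = 2^4 = 16

Answer: 16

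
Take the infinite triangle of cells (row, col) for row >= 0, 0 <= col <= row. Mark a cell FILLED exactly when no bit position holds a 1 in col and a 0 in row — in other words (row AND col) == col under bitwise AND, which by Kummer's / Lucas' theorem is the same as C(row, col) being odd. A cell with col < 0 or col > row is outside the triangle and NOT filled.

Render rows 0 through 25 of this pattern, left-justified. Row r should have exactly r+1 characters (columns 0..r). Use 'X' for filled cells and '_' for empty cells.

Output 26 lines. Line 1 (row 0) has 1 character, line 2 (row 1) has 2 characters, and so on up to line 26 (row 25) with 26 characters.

Answer: X
XX
X_X
XXXX
X___X
XX__XX
X_X_X_X
XXXXXXXX
X_______X
XX______XX
X_X_____X_X
XXXX____XXXX
X___X___X___X
XX__XX__XX__XX
X_X_X_X_X_X_X_X
XXXXXXXXXXXXXXXX
X_______________X
XX______________XX
X_X_____________X_X
XXXX____________XXXX
X___X___________X___X
XX__XX__________XX__XX
X_X_X_X_________X_X_X_X
XXXXXXXX________XXXXXXXX
X_______X_______X_______X
XX______XX______XX______XX

Derivation:
r0=0: X
r1=1: XX
r2=10: X_X
r3=11: XXXX
r4=100: X___X
r5=101: XX__XX
r6=110: X_X_X_X
r7=111: XXXXXXXX
r8=1000: X_______X
r9=1001: XX______XX
r10=1010: X_X_____X_X
r11=1011: XXXX____XXXX
r12=1100: X___X___X___X
r13=1101: XX__XX__XX__XX
r14=1110: X_X_X_X_X_X_X_X
r15=1111: XXXXXXXXXXXXXXXX
r16=10000: X_______________X
r17=10001: XX______________XX
r18=10010: X_X_____________X_X
r19=10011: XXXX____________XXXX
r20=10100: X___X___________X___X
r21=10101: XX__XX__________XX__XX
r22=10110: X_X_X_X_________X_X_X_X
r23=10111: XXXXXXXX________XXXXXXXX
r24=11000: X_______X_______X_______X
r25=11001: XX______XX______XX______XX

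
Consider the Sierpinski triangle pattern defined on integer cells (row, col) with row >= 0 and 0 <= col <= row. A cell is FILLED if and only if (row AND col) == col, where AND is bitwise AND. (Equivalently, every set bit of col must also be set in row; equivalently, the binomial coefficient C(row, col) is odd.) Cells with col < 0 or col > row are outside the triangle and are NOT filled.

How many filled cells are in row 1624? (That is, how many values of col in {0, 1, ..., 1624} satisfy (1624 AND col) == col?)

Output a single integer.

Answer: 32

Derivation:
1624 in binary = 11001011000
popcount(1624) = number of 1-bits in 11001011000 = 5
A col c satisfies (1624 AND c) == c iff every set bit of c is also set in 1624; each of the 5 set bits of 1624 can independently be on or off in c.
count = 2^5 = 32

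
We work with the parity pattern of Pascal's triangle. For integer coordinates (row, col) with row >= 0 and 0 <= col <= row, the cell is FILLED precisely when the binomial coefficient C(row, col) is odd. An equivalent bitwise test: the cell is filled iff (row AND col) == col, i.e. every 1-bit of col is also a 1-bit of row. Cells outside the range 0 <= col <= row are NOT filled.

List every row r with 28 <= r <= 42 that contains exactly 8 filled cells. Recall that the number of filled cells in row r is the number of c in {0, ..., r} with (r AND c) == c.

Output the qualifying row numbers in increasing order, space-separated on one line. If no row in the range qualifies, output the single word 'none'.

Row r has 2^popcount(r) filled cells, so we need popcount(r) = log2(8) = 3.
Scan r = 28..42 and keep those with exactly 3 one-bits:
r=28=11100 popcount=3 -> KEEP
r=29=11101 popcount=4 -> skip
r=30=11110 popcount=4 -> skip
r=31=11111 popcount=5 -> skip
r=32=100000 popcount=1 -> skip
r=33=100001 popcount=2 -> skip
r=34=100010 popcount=2 -> skip
r=35=100011 popcount=3 -> KEEP
r=36=100100 popcount=2 -> skip
r=37=100101 popcount=3 -> KEEP
r=38=100110 popcount=3 -> KEEP
r=39=100111 popcount=4 -> skip
r=40=101000 popcount=2 -> skip
r=41=101001 popcount=3 -> KEEP
r=42=101010 popcount=3 -> KEEP
Kept rows: 28 35 37 38 41 42

Answer: 28 35 37 38 41 42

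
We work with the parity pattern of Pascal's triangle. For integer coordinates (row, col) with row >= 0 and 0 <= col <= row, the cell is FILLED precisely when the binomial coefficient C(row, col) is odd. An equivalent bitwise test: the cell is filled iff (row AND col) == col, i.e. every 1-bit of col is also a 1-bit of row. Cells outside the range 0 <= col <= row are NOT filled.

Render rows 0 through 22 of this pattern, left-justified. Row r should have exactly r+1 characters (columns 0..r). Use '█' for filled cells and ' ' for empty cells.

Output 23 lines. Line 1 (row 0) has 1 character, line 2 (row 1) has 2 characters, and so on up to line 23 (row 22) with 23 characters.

Answer: █
██
█ █
████
█   █
██  ██
█ █ █ █
████████
█       █
██      ██
█ █     █ █
████    ████
█   █   █   █
██  ██  ██  ██
█ █ █ █ █ █ █ █
████████████████
█               █
██              ██
█ █             █ █
████            ████
█   █           █   █
██  ██          ██  ██
█ █ █ █         █ █ █ █

Derivation:
r0=0: █
r1=1: ██
r2=10: █ █
r3=11: ████
r4=100: █   █
r5=101: ██  ██
r6=110: █ █ █ █
r7=111: ████████
r8=1000: █       █
r9=1001: ██      ██
r10=1010: █ █     █ █
r11=1011: ████    ████
r12=1100: █   █   █   █
r13=1101: ██  ██  ██  ██
r14=1110: █ █ █ █ █ █ █ █
r15=1111: ████████████████
r16=10000: █               █
r17=10001: ██              ██
r18=10010: █ █             █ █
r19=10011: ████            ████
r20=10100: █   █           █   █
r21=10101: ██  ██          ██  ██
r22=10110: █ █ █ █         █ █ █ █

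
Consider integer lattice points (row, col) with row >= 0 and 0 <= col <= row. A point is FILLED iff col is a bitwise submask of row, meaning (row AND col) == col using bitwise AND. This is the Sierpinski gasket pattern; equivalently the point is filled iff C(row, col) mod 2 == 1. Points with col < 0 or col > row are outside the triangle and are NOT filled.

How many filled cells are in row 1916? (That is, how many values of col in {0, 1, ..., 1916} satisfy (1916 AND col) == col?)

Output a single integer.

1916 in binary = 11101111100
popcount(1916) = number of 1-bits in 11101111100 = 8
A col c satisfies (1916 AND c) == c iff every set bit of c is also set in 1916; each of the 8 set bits of 1916 can independently be on or off in c.
count = 2^8 = 256

Answer: 256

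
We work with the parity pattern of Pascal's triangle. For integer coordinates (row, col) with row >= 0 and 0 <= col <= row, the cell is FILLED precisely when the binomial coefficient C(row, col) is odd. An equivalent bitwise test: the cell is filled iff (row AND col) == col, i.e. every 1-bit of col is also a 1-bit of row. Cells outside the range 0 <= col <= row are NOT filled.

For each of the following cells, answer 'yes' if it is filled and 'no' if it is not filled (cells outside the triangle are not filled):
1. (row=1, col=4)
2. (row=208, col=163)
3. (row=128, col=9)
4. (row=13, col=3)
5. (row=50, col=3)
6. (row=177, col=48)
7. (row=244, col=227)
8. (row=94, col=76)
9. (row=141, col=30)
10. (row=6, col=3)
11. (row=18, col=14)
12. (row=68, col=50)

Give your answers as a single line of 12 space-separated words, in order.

(1,4): col outside [0, 1] -> not filled
(208,163): row=0b11010000, col=0b10100011, row AND col = 0b10000000 = 128; 128 != 163 -> empty
(128,9): row=0b10000000, col=0b1001, row AND col = 0b0 = 0; 0 != 9 -> empty
(13,3): row=0b1101, col=0b11, row AND col = 0b1 = 1; 1 != 3 -> empty
(50,3): row=0b110010, col=0b11, row AND col = 0b10 = 2; 2 != 3 -> empty
(177,48): row=0b10110001, col=0b110000, row AND col = 0b110000 = 48; 48 == 48 -> filled
(244,227): row=0b11110100, col=0b11100011, row AND col = 0b11100000 = 224; 224 != 227 -> empty
(94,76): row=0b1011110, col=0b1001100, row AND col = 0b1001100 = 76; 76 == 76 -> filled
(141,30): row=0b10001101, col=0b11110, row AND col = 0b1100 = 12; 12 != 30 -> empty
(6,3): row=0b110, col=0b11, row AND col = 0b10 = 2; 2 != 3 -> empty
(18,14): row=0b10010, col=0b1110, row AND col = 0b10 = 2; 2 != 14 -> empty
(68,50): row=0b1000100, col=0b110010, row AND col = 0b0 = 0; 0 != 50 -> empty

Answer: no no no no no yes no yes no no no no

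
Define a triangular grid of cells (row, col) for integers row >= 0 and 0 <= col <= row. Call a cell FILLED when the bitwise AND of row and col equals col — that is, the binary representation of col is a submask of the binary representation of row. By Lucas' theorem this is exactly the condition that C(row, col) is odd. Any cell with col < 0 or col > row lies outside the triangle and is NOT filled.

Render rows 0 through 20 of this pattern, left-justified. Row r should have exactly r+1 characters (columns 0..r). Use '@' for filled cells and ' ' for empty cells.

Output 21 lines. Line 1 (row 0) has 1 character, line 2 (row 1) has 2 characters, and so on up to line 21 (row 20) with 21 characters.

Answer: @
@@
@ @
@@@@
@   @
@@  @@
@ @ @ @
@@@@@@@@
@       @
@@      @@
@ @     @ @
@@@@    @@@@
@   @   @   @
@@  @@  @@  @@
@ @ @ @ @ @ @ @
@@@@@@@@@@@@@@@@
@               @
@@              @@
@ @             @ @
@@@@            @@@@
@   @           @   @

Derivation:
r0=0: @
r1=1: @@
r2=10: @ @
r3=11: @@@@
r4=100: @   @
r5=101: @@  @@
r6=110: @ @ @ @
r7=111: @@@@@@@@
r8=1000: @       @
r9=1001: @@      @@
r10=1010: @ @     @ @
r11=1011: @@@@    @@@@
r12=1100: @   @   @   @
r13=1101: @@  @@  @@  @@
r14=1110: @ @ @ @ @ @ @ @
r15=1111: @@@@@@@@@@@@@@@@
r16=10000: @               @
r17=10001: @@              @@
r18=10010: @ @             @ @
r19=10011: @@@@            @@@@
r20=10100: @   @           @   @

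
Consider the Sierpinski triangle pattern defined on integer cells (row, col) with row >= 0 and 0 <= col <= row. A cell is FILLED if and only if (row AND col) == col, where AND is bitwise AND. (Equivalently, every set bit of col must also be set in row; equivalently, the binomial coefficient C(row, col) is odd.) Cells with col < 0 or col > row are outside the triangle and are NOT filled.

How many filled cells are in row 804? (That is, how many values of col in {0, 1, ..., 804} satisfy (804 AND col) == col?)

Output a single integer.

804 in binary = 1100100100
popcount(804) = number of 1-bits in 1100100100 = 4
A col c satisfies (804 AND c) == c iff every set bit of c is also set in 804; each of the 4 set bits of 804 can independently be on or off in c.
count = 2^4 = 16

Answer: 16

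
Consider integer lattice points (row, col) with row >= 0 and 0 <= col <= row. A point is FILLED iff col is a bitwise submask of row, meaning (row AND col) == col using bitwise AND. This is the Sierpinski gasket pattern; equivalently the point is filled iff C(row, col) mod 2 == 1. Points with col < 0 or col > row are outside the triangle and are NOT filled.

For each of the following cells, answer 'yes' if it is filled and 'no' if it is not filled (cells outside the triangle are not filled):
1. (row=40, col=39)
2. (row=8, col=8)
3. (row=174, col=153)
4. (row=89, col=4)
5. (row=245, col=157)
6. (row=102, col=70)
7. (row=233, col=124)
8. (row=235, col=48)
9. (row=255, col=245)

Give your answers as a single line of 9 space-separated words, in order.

Answer: no yes no no no yes no no yes

Derivation:
(40,39): row=0b101000, col=0b100111, row AND col = 0b100000 = 32; 32 != 39 -> empty
(8,8): row=0b1000, col=0b1000, row AND col = 0b1000 = 8; 8 == 8 -> filled
(174,153): row=0b10101110, col=0b10011001, row AND col = 0b10001000 = 136; 136 != 153 -> empty
(89,4): row=0b1011001, col=0b100, row AND col = 0b0 = 0; 0 != 4 -> empty
(245,157): row=0b11110101, col=0b10011101, row AND col = 0b10010101 = 149; 149 != 157 -> empty
(102,70): row=0b1100110, col=0b1000110, row AND col = 0b1000110 = 70; 70 == 70 -> filled
(233,124): row=0b11101001, col=0b1111100, row AND col = 0b1101000 = 104; 104 != 124 -> empty
(235,48): row=0b11101011, col=0b110000, row AND col = 0b100000 = 32; 32 != 48 -> empty
(255,245): row=0b11111111, col=0b11110101, row AND col = 0b11110101 = 245; 245 == 245 -> filled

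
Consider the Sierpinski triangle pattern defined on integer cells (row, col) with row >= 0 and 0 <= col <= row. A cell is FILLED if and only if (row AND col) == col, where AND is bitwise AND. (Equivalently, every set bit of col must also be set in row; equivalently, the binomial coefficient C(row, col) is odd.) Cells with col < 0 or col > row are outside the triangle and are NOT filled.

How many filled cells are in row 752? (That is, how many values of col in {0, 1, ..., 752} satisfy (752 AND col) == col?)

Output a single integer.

752 in binary = 1011110000
popcount(752) = number of 1-bits in 1011110000 = 5
A col c satisfies (752 AND c) == c iff every set bit of c is also set in 752; each of the 5 set bits of 752 can independently be on or off in c.
count = 2^5 = 32

Answer: 32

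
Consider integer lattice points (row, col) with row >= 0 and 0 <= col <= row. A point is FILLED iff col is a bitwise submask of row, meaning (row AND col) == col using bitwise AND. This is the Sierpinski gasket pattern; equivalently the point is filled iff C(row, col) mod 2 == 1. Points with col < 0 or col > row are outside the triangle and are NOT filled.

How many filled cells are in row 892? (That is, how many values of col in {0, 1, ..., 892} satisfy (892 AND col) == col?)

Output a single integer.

892 in binary = 1101111100
popcount(892) = number of 1-bits in 1101111100 = 7
A col c satisfies (892 AND c) == c iff every set bit of c is also set in 892; each of the 7 set bits of 892 can independently be on or off in c.
count = 2^7 = 128

Answer: 128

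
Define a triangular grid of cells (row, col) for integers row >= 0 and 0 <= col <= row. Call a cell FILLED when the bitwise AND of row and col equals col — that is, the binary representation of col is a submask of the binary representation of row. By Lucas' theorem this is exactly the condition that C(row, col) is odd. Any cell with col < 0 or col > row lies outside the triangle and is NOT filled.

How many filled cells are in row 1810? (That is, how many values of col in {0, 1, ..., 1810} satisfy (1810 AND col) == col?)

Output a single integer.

1810 in binary = 11100010010
popcount(1810) = number of 1-bits in 11100010010 = 5
A col c satisfies (1810 AND c) == c iff every set bit of c is also set in 1810; each of the 5 set bits of 1810 can independently be on or off in c.
count = 2^5 = 32

Answer: 32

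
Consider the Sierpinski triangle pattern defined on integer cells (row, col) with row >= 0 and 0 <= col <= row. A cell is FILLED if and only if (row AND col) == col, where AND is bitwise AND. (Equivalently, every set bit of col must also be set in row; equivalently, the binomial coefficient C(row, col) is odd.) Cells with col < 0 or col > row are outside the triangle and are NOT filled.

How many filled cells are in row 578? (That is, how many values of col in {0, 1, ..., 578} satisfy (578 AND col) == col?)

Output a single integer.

578 in binary = 1001000010
popcount(578) = number of 1-bits in 1001000010 = 3
A col c satisfies (578 AND c) == c iff every set bit of c is also set in 578; each of the 3 set bits of 578 can independently be on or off in c.
count = 2^3 = 8

Answer: 8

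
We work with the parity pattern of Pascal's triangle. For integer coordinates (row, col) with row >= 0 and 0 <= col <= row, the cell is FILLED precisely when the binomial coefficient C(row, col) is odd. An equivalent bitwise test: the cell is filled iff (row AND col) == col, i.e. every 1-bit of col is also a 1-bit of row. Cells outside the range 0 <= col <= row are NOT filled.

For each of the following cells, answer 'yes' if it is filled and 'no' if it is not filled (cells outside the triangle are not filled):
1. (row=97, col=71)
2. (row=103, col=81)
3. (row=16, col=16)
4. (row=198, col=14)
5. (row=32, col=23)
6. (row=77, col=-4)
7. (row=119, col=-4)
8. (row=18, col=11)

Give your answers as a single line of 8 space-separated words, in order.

Answer: no no yes no no no no no

Derivation:
(97,71): row=0b1100001, col=0b1000111, row AND col = 0b1000001 = 65; 65 != 71 -> empty
(103,81): row=0b1100111, col=0b1010001, row AND col = 0b1000001 = 65; 65 != 81 -> empty
(16,16): row=0b10000, col=0b10000, row AND col = 0b10000 = 16; 16 == 16 -> filled
(198,14): row=0b11000110, col=0b1110, row AND col = 0b110 = 6; 6 != 14 -> empty
(32,23): row=0b100000, col=0b10111, row AND col = 0b0 = 0; 0 != 23 -> empty
(77,-4): col outside [0, 77] -> not filled
(119,-4): col outside [0, 119] -> not filled
(18,11): row=0b10010, col=0b1011, row AND col = 0b10 = 2; 2 != 11 -> empty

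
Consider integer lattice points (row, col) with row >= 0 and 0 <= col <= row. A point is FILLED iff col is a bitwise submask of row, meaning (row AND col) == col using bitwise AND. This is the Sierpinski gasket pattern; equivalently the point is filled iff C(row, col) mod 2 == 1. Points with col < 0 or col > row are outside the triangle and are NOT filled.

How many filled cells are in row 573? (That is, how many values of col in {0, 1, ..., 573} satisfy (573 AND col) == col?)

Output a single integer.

Answer: 64

Derivation:
573 in binary = 1000111101
popcount(573) = number of 1-bits in 1000111101 = 6
A col c satisfies (573 AND c) == c iff every set bit of c is also set in 573; each of the 6 set bits of 573 can independently be on or off in c.
count = 2^6 = 64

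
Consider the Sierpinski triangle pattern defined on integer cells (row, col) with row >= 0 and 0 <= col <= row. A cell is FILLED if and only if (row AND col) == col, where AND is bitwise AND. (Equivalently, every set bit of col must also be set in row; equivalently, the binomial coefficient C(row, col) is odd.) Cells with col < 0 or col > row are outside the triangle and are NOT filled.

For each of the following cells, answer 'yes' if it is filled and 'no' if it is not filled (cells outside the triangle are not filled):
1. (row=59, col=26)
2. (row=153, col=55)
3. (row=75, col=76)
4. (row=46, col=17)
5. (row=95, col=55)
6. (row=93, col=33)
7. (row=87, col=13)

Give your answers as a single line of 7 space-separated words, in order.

(59,26): row=0b111011, col=0b11010, row AND col = 0b11010 = 26; 26 == 26 -> filled
(153,55): row=0b10011001, col=0b110111, row AND col = 0b10001 = 17; 17 != 55 -> empty
(75,76): col outside [0, 75] -> not filled
(46,17): row=0b101110, col=0b10001, row AND col = 0b0 = 0; 0 != 17 -> empty
(95,55): row=0b1011111, col=0b110111, row AND col = 0b10111 = 23; 23 != 55 -> empty
(93,33): row=0b1011101, col=0b100001, row AND col = 0b1 = 1; 1 != 33 -> empty
(87,13): row=0b1010111, col=0b1101, row AND col = 0b101 = 5; 5 != 13 -> empty

Answer: yes no no no no no no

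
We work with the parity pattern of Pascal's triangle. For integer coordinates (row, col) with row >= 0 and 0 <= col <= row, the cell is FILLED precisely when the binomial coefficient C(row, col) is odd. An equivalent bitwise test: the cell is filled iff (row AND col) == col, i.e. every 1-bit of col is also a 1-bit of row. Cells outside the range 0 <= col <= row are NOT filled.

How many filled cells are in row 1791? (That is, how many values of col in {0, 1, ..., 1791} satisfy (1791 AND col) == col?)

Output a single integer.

Answer: 1024

Derivation:
1791 in binary = 11011111111
popcount(1791) = number of 1-bits in 11011111111 = 10
A col c satisfies (1791 AND c) == c iff every set bit of c is also set in 1791; each of the 10 set bits of 1791 can independently be on or off in c.
count = 2^10 = 1024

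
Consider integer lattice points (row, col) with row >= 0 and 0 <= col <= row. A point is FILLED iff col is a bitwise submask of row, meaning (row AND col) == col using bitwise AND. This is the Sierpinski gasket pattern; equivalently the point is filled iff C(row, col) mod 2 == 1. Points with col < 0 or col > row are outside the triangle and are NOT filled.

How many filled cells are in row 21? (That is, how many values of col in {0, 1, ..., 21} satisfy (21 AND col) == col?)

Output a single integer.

21 in binary = 10101
popcount(21) = number of 1-bits in 10101 = 3
A col c satisfies (21 AND c) == c iff every set bit of c is also set in 21; each of the 3 set bits of 21 can independently be on or off in c.
count = 2^3 = 8

Answer: 8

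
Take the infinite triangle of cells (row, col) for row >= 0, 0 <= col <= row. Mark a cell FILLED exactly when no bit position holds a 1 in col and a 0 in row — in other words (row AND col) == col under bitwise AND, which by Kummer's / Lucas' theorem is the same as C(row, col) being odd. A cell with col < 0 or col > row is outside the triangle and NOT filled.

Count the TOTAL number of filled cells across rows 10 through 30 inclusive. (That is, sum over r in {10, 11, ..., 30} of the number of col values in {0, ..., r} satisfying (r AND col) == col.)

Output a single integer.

r10=1010 pc2: +4 =4
r11=1011 pc3: +8 =12
r12=1100 pc2: +4 =16
r13=1101 pc3: +8 =24
r14=1110 pc3: +8 =32
r15=1111 pc4: +16 =48
r16=10000 pc1: +2 =50
r17=10001 pc2: +4 =54
r18=10010 pc2: +4 =58
r19=10011 pc3: +8 =66
r20=10100 pc2: +4 =70
r21=10101 pc3: +8 =78
r22=10110 pc3: +8 =86
r23=10111 pc4: +16 =102
r24=11000 pc2: +4 =106
r25=11001 pc3: +8 =114
r26=11010 pc3: +8 =122
r27=11011 pc4: +16 =138
r28=11100 pc3: +8 =146
r29=11101 pc4: +16 =162
r30=11110 pc4: +16 =178

Answer: 178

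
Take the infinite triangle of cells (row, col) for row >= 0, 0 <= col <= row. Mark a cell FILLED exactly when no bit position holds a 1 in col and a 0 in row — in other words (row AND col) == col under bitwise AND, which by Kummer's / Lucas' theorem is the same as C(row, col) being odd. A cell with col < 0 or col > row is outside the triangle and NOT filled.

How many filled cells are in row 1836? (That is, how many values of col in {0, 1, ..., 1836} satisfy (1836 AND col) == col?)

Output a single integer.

1836 in binary = 11100101100
popcount(1836) = number of 1-bits in 11100101100 = 6
A col c satisfies (1836 AND c) == c iff every set bit of c is also set in 1836; each of the 6 set bits of 1836 can independently be on or off in c.
count = 2^6 = 64

Answer: 64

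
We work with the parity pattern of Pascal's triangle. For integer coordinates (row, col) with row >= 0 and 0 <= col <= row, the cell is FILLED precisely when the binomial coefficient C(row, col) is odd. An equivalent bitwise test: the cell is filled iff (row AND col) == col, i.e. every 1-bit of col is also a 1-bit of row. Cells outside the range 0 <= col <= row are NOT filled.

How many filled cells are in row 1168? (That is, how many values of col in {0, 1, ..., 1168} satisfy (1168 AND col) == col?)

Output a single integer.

1168 in binary = 10010010000
popcount(1168) = number of 1-bits in 10010010000 = 3
A col c satisfies (1168 AND c) == c iff every set bit of c is also set in 1168; each of the 3 set bits of 1168 can independently be on or off in c.
count = 2^3 = 8

Answer: 8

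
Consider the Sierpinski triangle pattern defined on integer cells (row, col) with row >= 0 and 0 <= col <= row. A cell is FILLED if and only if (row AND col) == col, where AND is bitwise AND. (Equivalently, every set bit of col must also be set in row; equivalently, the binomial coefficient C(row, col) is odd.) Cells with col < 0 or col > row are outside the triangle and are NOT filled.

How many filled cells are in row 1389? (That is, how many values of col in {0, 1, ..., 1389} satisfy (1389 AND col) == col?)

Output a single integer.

Answer: 128

Derivation:
1389 in binary = 10101101101
popcount(1389) = number of 1-bits in 10101101101 = 7
A col c satisfies (1389 AND c) == c iff every set bit of c is also set in 1389; each of the 7 set bits of 1389 can independently be on or off in c.
count = 2^7 = 128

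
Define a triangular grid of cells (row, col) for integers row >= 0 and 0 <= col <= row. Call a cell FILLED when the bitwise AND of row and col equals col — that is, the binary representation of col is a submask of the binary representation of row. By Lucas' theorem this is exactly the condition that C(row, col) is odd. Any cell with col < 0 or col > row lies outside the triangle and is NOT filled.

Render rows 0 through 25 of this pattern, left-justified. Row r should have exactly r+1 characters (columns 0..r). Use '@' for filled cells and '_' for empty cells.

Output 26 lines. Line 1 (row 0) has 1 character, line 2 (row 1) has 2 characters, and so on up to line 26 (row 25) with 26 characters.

Answer: @
@@
@_@
@@@@
@___@
@@__@@
@_@_@_@
@@@@@@@@
@_______@
@@______@@
@_@_____@_@
@@@@____@@@@
@___@___@___@
@@__@@__@@__@@
@_@_@_@_@_@_@_@
@@@@@@@@@@@@@@@@
@_______________@
@@______________@@
@_@_____________@_@
@@@@____________@@@@
@___@___________@___@
@@__@@__________@@__@@
@_@_@_@_________@_@_@_@
@@@@@@@@________@@@@@@@@
@_______@_______@_______@
@@______@@______@@______@@

Derivation:
r0=0: @
r1=1: @@
r2=10: @_@
r3=11: @@@@
r4=100: @___@
r5=101: @@__@@
r6=110: @_@_@_@
r7=111: @@@@@@@@
r8=1000: @_______@
r9=1001: @@______@@
r10=1010: @_@_____@_@
r11=1011: @@@@____@@@@
r12=1100: @___@___@___@
r13=1101: @@__@@__@@__@@
r14=1110: @_@_@_@_@_@_@_@
r15=1111: @@@@@@@@@@@@@@@@
r16=10000: @_______________@
r17=10001: @@______________@@
r18=10010: @_@_____________@_@
r19=10011: @@@@____________@@@@
r20=10100: @___@___________@___@
r21=10101: @@__@@__________@@__@@
r22=10110: @_@_@_@_________@_@_@_@
r23=10111: @@@@@@@@________@@@@@@@@
r24=11000: @_______@_______@_______@
r25=11001: @@______@@______@@______@@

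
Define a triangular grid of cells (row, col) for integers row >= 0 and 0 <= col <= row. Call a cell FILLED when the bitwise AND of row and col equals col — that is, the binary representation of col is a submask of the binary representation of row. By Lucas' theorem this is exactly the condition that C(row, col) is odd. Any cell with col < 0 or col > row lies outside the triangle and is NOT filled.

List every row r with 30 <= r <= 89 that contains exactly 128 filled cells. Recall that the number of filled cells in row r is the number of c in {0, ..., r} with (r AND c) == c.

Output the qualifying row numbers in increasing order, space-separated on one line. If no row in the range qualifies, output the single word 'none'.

Row r has 2^popcount(r) filled cells, so we need popcount(r) = log2(128) = 7.
Scan r = 30..89 and keep those with exactly 7 one-bits:
r=30=11110 popcount=4 -> skip
r=31=11111 popcount=5 -> skip
r=32=100000 popcount=1 -> skip
r=33=100001 popcount=2 -> skip
r=34=100010 popcount=2 -> skip
r=35=100011 popcount=3 -> skip
r=36=100100 popcount=2 -> skip
r=37=100101 popcount=3 -> skip
r=38=100110 popcount=3 -> skip
r=39=100111 popcount=4 -> skip
r=40=101000 popcount=2 -> skip
r=41=101001 popcount=3 -> skip
r=42=101010 popcount=3 -> skip
r=43=101011 popcount=4 -> skip
r=44=101100 popcount=3 -> skip
r=45=101101 popcount=4 -> skip
r=46=101110 popcount=4 -> skip
r=47=101111 popcount=5 -> skip
r=48=110000 popcount=2 -> skip
r=49=110001 popcount=3 -> skip
r=50=110010 popcount=3 -> skip
r=51=110011 popcount=4 -> skip
r=52=110100 popcount=3 -> skip
r=53=110101 popcount=4 -> skip
r=54=110110 popcount=4 -> skip
r=55=110111 popcount=5 -> skip
r=56=111000 popcount=3 -> skip
r=57=111001 popcount=4 -> skip
r=58=111010 popcount=4 -> skip
r=59=111011 popcount=5 -> skip
r=60=111100 popcount=4 -> skip
r=61=111101 popcount=5 -> skip
r=62=111110 popcount=5 -> skip
r=63=111111 popcount=6 -> skip
r=64=1000000 popcount=1 -> skip
r=65=1000001 popcount=2 -> skip
r=66=1000010 popcount=2 -> skip
r=67=1000011 popcount=3 -> skip
r=68=1000100 popcount=2 -> skip
r=69=1000101 popcount=3 -> skip
r=70=1000110 popcount=3 -> skip
r=71=1000111 popcount=4 -> skip
r=72=1001000 popcount=2 -> skip
r=73=1001001 popcount=3 -> skip
r=74=1001010 popcount=3 -> skip
r=75=1001011 popcount=4 -> skip
r=76=1001100 popcount=3 -> skip
r=77=1001101 popcount=4 -> skip
r=78=1001110 popcount=4 -> skip
r=79=1001111 popcount=5 -> skip
r=80=1010000 popcount=2 -> skip
r=81=1010001 popcount=3 -> skip
r=82=1010010 popcount=3 -> skip
r=83=1010011 popcount=4 -> skip
r=84=1010100 popcount=3 -> skip
r=85=1010101 popcount=4 -> skip
r=86=1010110 popcount=4 -> skip
r=87=1010111 popcount=5 -> skip
r=88=1011000 popcount=3 -> skip
r=89=1011001 popcount=4 -> skip
Kept rows: none

Answer: none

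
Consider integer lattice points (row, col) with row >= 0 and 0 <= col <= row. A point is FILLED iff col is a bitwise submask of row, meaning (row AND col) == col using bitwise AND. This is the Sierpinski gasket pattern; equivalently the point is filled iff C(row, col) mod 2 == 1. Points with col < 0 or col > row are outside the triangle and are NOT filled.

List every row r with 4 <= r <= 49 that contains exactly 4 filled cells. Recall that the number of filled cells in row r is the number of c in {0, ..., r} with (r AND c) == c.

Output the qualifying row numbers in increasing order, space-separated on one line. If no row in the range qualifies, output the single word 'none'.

Answer: 5 6 9 10 12 17 18 20 24 33 34 36 40 48

Derivation:
Row r has 2^popcount(r) filled cells, so we need popcount(r) = log2(4) = 2.
Scan r = 4..49 and keep those with exactly 2 one-bits:
r=4=100 popcount=1 -> skip
r=5=101 popcount=2 -> KEEP
r=6=110 popcount=2 -> KEEP
r=7=111 popcount=3 -> skip
r=8=1000 popcount=1 -> skip
r=9=1001 popcount=2 -> KEEP
r=10=1010 popcount=2 -> KEEP
r=11=1011 popcount=3 -> skip
r=12=1100 popcount=2 -> KEEP
r=13=1101 popcount=3 -> skip
r=14=1110 popcount=3 -> skip
r=15=1111 popcount=4 -> skip
r=16=10000 popcount=1 -> skip
r=17=10001 popcount=2 -> KEEP
r=18=10010 popcount=2 -> KEEP
r=19=10011 popcount=3 -> skip
r=20=10100 popcount=2 -> KEEP
r=21=10101 popcount=3 -> skip
r=22=10110 popcount=3 -> skip
r=23=10111 popcount=4 -> skip
r=24=11000 popcount=2 -> KEEP
r=25=11001 popcount=3 -> skip
r=26=11010 popcount=3 -> skip
r=27=11011 popcount=4 -> skip
r=28=11100 popcount=3 -> skip
r=29=11101 popcount=4 -> skip
r=30=11110 popcount=4 -> skip
r=31=11111 popcount=5 -> skip
r=32=100000 popcount=1 -> skip
r=33=100001 popcount=2 -> KEEP
r=34=100010 popcount=2 -> KEEP
r=35=100011 popcount=3 -> skip
r=36=100100 popcount=2 -> KEEP
r=37=100101 popcount=3 -> skip
r=38=100110 popcount=3 -> skip
r=39=100111 popcount=4 -> skip
r=40=101000 popcount=2 -> KEEP
r=41=101001 popcount=3 -> skip
r=42=101010 popcount=3 -> skip
r=43=101011 popcount=4 -> skip
r=44=101100 popcount=3 -> skip
r=45=101101 popcount=4 -> skip
r=46=101110 popcount=4 -> skip
r=47=101111 popcount=5 -> skip
r=48=110000 popcount=2 -> KEEP
r=49=110001 popcount=3 -> skip
Kept rows: 5 6 9 10 12 17 18 20 24 33 34 36 40 48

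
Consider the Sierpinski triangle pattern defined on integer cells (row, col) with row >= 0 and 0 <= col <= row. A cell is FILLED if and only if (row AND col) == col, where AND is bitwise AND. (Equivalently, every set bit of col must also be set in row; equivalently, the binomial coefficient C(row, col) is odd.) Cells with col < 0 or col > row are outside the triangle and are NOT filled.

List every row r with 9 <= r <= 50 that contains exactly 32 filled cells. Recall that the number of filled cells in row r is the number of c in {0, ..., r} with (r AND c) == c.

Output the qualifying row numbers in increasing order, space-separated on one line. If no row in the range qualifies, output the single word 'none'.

Answer: 31 47

Derivation:
Row r has 2^popcount(r) filled cells, so we need popcount(r) = log2(32) = 5.
Scan r = 9..50 and keep those with exactly 5 one-bits:
r=9=1001 popcount=2 -> skip
r=10=1010 popcount=2 -> skip
r=11=1011 popcount=3 -> skip
r=12=1100 popcount=2 -> skip
r=13=1101 popcount=3 -> skip
r=14=1110 popcount=3 -> skip
r=15=1111 popcount=4 -> skip
r=16=10000 popcount=1 -> skip
r=17=10001 popcount=2 -> skip
r=18=10010 popcount=2 -> skip
r=19=10011 popcount=3 -> skip
r=20=10100 popcount=2 -> skip
r=21=10101 popcount=3 -> skip
r=22=10110 popcount=3 -> skip
r=23=10111 popcount=4 -> skip
r=24=11000 popcount=2 -> skip
r=25=11001 popcount=3 -> skip
r=26=11010 popcount=3 -> skip
r=27=11011 popcount=4 -> skip
r=28=11100 popcount=3 -> skip
r=29=11101 popcount=4 -> skip
r=30=11110 popcount=4 -> skip
r=31=11111 popcount=5 -> KEEP
r=32=100000 popcount=1 -> skip
r=33=100001 popcount=2 -> skip
r=34=100010 popcount=2 -> skip
r=35=100011 popcount=3 -> skip
r=36=100100 popcount=2 -> skip
r=37=100101 popcount=3 -> skip
r=38=100110 popcount=3 -> skip
r=39=100111 popcount=4 -> skip
r=40=101000 popcount=2 -> skip
r=41=101001 popcount=3 -> skip
r=42=101010 popcount=3 -> skip
r=43=101011 popcount=4 -> skip
r=44=101100 popcount=3 -> skip
r=45=101101 popcount=4 -> skip
r=46=101110 popcount=4 -> skip
r=47=101111 popcount=5 -> KEEP
r=48=110000 popcount=2 -> skip
r=49=110001 popcount=3 -> skip
r=50=110010 popcount=3 -> skip
Kept rows: 31 47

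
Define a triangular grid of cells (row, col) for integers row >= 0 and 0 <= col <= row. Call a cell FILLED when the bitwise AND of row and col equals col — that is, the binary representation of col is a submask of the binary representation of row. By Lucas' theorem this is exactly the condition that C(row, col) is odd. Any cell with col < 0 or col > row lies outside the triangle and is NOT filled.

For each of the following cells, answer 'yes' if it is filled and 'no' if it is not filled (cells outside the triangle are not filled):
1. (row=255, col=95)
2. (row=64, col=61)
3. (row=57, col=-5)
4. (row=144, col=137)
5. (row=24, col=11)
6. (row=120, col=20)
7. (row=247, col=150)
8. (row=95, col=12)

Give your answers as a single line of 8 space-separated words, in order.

Answer: yes no no no no no yes yes

Derivation:
(255,95): row=0b11111111, col=0b1011111, row AND col = 0b1011111 = 95; 95 == 95 -> filled
(64,61): row=0b1000000, col=0b111101, row AND col = 0b0 = 0; 0 != 61 -> empty
(57,-5): col outside [0, 57] -> not filled
(144,137): row=0b10010000, col=0b10001001, row AND col = 0b10000000 = 128; 128 != 137 -> empty
(24,11): row=0b11000, col=0b1011, row AND col = 0b1000 = 8; 8 != 11 -> empty
(120,20): row=0b1111000, col=0b10100, row AND col = 0b10000 = 16; 16 != 20 -> empty
(247,150): row=0b11110111, col=0b10010110, row AND col = 0b10010110 = 150; 150 == 150 -> filled
(95,12): row=0b1011111, col=0b1100, row AND col = 0b1100 = 12; 12 == 12 -> filled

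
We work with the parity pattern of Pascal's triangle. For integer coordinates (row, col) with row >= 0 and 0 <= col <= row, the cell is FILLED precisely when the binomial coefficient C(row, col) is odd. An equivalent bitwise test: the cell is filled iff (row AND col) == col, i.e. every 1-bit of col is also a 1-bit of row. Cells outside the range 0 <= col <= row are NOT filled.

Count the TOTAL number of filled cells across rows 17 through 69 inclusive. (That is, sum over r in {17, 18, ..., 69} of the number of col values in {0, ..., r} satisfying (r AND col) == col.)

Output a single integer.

Answer: 676

Derivation:
r17=10001 pc2: +4 =4
r18=10010 pc2: +4 =8
r19=10011 pc3: +8 =16
r20=10100 pc2: +4 =20
r21=10101 pc3: +8 =28
r22=10110 pc3: +8 =36
r23=10111 pc4: +16 =52
r24=11000 pc2: +4 =56
r25=11001 pc3: +8 =64
r26=11010 pc3: +8 =72
r27=11011 pc4: +16 =88
r28=11100 pc3: +8 =96
r29=11101 pc4: +16 =112
r30=11110 pc4: +16 =128
r31=11111 pc5: +32 =160
r32=100000 pc1: +2 =162
r33=100001 pc2: +4 =166
r34=100010 pc2: +4 =170
r35=100011 pc3: +8 =178
r36=100100 pc2: +4 =182
r37=100101 pc3: +8 =190
r38=100110 pc3: +8 =198
r39=100111 pc4: +16 =214
r40=101000 pc2: +4 =218
r41=101001 pc3: +8 =226
r42=101010 pc3: +8 =234
r43=101011 pc4: +16 =250
r44=101100 pc3: +8 =258
r45=101101 pc4: +16 =274
r46=101110 pc4: +16 =290
r47=101111 pc5: +32 =322
r48=110000 pc2: +4 =326
r49=110001 pc3: +8 =334
r50=110010 pc3: +8 =342
r51=110011 pc4: +16 =358
r52=110100 pc3: +8 =366
r53=110101 pc4: +16 =382
r54=110110 pc4: +16 =398
r55=110111 pc5: +32 =430
r56=111000 pc3: +8 =438
r57=111001 pc4: +16 =454
r58=111010 pc4: +16 =470
r59=111011 pc5: +32 =502
r60=111100 pc4: +16 =518
r61=111101 pc5: +32 =550
r62=111110 pc5: +32 =582
r63=111111 pc6: +64 =646
r64=1000000 pc1: +2 =648
r65=1000001 pc2: +4 =652
r66=1000010 pc2: +4 =656
r67=1000011 pc3: +8 =664
r68=1000100 pc2: +4 =668
r69=1000101 pc3: +8 =676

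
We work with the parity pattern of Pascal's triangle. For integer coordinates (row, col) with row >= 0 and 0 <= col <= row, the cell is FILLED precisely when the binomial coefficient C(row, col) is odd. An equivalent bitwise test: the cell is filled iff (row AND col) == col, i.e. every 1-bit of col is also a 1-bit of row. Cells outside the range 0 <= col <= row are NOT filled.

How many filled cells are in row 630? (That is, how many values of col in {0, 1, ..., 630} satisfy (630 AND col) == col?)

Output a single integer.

Answer: 64

Derivation:
630 in binary = 1001110110
popcount(630) = number of 1-bits in 1001110110 = 6
A col c satisfies (630 AND c) == c iff every set bit of c is also set in 630; each of the 6 set bits of 630 can independently be on or off in c.
count = 2^6 = 64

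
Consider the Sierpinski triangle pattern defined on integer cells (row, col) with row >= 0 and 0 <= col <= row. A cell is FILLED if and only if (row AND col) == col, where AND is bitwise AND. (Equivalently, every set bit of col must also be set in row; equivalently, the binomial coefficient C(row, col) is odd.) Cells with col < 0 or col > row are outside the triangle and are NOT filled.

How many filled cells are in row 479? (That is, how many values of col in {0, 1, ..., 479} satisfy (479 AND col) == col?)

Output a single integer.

479 in binary = 111011111
popcount(479) = number of 1-bits in 111011111 = 8
A col c satisfies (479 AND c) == c iff every set bit of c is also set in 479; each of the 8 set bits of 479 can independently be on or off in c.
count = 2^8 = 256

Answer: 256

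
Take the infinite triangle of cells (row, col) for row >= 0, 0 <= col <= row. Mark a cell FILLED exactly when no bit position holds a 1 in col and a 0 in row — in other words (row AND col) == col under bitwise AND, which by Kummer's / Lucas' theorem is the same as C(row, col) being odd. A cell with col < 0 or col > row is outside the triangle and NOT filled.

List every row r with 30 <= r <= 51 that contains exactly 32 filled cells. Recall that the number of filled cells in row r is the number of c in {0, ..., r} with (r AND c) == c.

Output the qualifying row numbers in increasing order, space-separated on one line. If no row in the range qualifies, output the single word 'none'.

Row r has 2^popcount(r) filled cells, so we need popcount(r) = log2(32) = 5.
Scan r = 30..51 and keep those with exactly 5 one-bits:
r=30=11110 popcount=4 -> skip
r=31=11111 popcount=5 -> KEEP
r=32=100000 popcount=1 -> skip
r=33=100001 popcount=2 -> skip
r=34=100010 popcount=2 -> skip
r=35=100011 popcount=3 -> skip
r=36=100100 popcount=2 -> skip
r=37=100101 popcount=3 -> skip
r=38=100110 popcount=3 -> skip
r=39=100111 popcount=4 -> skip
r=40=101000 popcount=2 -> skip
r=41=101001 popcount=3 -> skip
r=42=101010 popcount=3 -> skip
r=43=101011 popcount=4 -> skip
r=44=101100 popcount=3 -> skip
r=45=101101 popcount=4 -> skip
r=46=101110 popcount=4 -> skip
r=47=101111 popcount=5 -> KEEP
r=48=110000 popcount=2 -> skip
r=49=110001 popcount=3 -> skip
r=50=110010 popcount=3 -> skip
r=51=110011 popcount=4 -> skip
Kept rows: 31 47

Answer: 31 47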